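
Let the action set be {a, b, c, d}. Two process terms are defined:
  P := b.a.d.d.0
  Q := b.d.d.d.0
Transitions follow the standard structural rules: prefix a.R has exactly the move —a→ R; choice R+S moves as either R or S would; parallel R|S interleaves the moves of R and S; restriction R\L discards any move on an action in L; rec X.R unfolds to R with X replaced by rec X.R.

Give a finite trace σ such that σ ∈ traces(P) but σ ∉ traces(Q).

ba

Reachable graph of P (5 states):
  m0 = b.a.d.d.0 → =b=> m1
  m1 = a.d.d.0 → =a=> m2
  m2 = d.d.0 → =d=> m3
  m3 = d.0 → =d=> m4
  m4 = 0 → (no moves)
Reachable graph of Q (5 states):
  n0 = b.d.d.d.0 → =b=> n1
  n1 = d.d.d.0 → =d=> n2
  n2 = d.d.0 → =d=> n3
  n3 = d.0 → =d=> n4
  n4 = 0 → (no moves)
Executing ba from P (initial set {m0}):
  step 1 (b): {m1}
  step 2 (a): {m2}
  — P admits the full trace.
Executing ba from Q (initial set {n0}):
  step 1 (b): {n1}
  step 2 (a): no successor for Q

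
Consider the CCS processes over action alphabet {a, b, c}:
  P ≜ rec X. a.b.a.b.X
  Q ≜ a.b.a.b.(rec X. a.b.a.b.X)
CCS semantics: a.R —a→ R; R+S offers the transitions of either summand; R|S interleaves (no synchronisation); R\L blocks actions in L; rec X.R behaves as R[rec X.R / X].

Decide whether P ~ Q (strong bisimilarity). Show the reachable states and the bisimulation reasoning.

P ~ Q

LTS(P): 4 reachable states
  m0 = rec X. a.b.a.b.X ⊢ --a--▸ m1
  m1 = b.a.b.(rec X. a.b.a.b.X) ⊢ --b--▸ m2
  m2 = a.b.(rec X. a.b.a.b.X) ⊢ --a--▸ m3
  m3 = b.(rec X. a.b.a.b.X) ⊢ --b--▸ m0
LTS(Q): 5 reachable states
  n0 = a.b.a.b.(rec X. a.b.a.b.X) ⊢ --a--▸ n1
  n1 = b.a.b.(rec X. a.b.a.b.X) ⊢ --b--▸ n2
  n2 = a.b.(rec X. a.b.a.b.X) ⊢ --a--▸ n3
  n3 = b.(rec X. a.b.a.b.X) ⊢ --b--▸ n4
  n4 = rec X. a.b.a.b.X ⊢ --a--▸ n1
Bisimilarity quotient blocks:
  B0 = {m0, m2, n0, n2, n4}
  B1 = {m1, m3, n1, n3}
m0 ∈ B0, n0 ∈ B0 → same block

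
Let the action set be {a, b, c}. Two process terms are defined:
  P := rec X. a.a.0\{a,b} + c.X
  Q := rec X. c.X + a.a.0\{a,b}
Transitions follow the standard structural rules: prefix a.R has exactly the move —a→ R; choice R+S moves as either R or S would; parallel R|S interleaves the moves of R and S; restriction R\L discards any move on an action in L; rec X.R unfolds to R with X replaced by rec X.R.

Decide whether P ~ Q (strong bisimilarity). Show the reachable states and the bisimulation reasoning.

P's transition system — 3 states:
  m0 = rec X. a.a.0\{a,b} + c.X :: =a=> m1, =c=> m0
  m1 = a.0\{a,b} :: =a=> m2
  m2 = 0\{a,b} :: deadlocked
Q's transition system — 3 states:
  n0 = rec X. c.X + a.a.0\{a,b} :: =a=> n1, =c=> n0
  n1 = a.0\{a,b} :: =a=> n2
  n2 = 0\{a,b} :: deadlocked
Coarsest stable partition (strong bisimilarity classes):
  B0 = {m0, n0}
  B1 = {m1, n1}
  B2 = {m2, n2}
m0 ∈ B0, n0 ∈ B0 → same block

YES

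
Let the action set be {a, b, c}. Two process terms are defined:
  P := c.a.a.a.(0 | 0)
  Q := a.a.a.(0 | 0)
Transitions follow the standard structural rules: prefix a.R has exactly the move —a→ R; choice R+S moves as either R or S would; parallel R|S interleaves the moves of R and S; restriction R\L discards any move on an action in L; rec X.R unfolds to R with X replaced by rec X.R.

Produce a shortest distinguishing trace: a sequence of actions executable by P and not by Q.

LTS(P): 5 reachable states
  p0 = c.a.a.a.(0 | 0) has moves =c=> p1
  p1 = a.a.a.(0 | 0) has moves =a=> p2
  p2 = a.a.(0 | 0) has moves =a=> p3
  p3 = a.(0 | 0) has moves =a=> p4
  p4 = 0 | 0 has moves ·
LTS(Q): 4 reachable states
  q0 = a.a.a.(0 | 0) has moves =a=> q1
  q1 = a.a.(0 | 0) has moves =a=> q2
  q2 = a.(0 | 0) has moves =a=> q3
  q3 = 0 | 0 has moves ·
Trace ⟨c⟩ through P, begin at {p0}:
  after c @ step 1: {p1}
  P completes σ.
Trace ⟨c⟩ through Q, begin at {q0}:
  after c @ step 1: no successor for Q

c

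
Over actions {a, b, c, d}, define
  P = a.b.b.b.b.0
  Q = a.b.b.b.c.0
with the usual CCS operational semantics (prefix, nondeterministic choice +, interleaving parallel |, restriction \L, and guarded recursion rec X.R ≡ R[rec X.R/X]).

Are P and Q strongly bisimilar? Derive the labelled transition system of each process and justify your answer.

P ≁ Q

LTS(P): 6 reachable states
  p0 = a.b.b.b.b.0 | ··a··> p1
  p1 = b.b.b.b.0 | ··b··> p2
  p2 = b.b.b.0 | ··b··> p3
  p3 = b.b.0 | ··b··> p4
  p4 = b.0 | ··b··> p5
  p5 = 0 | ·
LTS(Q): 6 reachable states
  q0 = a.b.b.b.c.0 | ··a··> q1
  q1 = b.b.b.c.0 | ··b··> q2
  q2 = b.b.c.0 | ··b··> q3
  q3 = b.c.0 | ··b··> q4
  q4 = c.0 | ··c··> q5
  q5 = 0 | ·
Bisimilarity quotient blocks:
  B0 = {p0}
  B1 = {p1}
  B2 = {p2}
  B3 = {p3}
  B4 = {p4}
  B5 = {p5, q5}
  B6 = {q0}
  B7 = {q1}
  B8 = {q2}
  B9 = {q3}
  B10 = {q4}
p0 ∈ B0, q0 ∈ B6 → different blocks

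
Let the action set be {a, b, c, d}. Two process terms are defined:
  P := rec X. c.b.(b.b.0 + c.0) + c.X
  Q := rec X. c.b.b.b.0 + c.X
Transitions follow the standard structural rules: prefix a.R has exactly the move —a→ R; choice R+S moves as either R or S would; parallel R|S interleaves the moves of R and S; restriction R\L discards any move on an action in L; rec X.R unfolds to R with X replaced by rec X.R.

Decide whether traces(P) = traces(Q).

trace-distinct — witness ⟨cbc⟩

P's transition system — 5 states:
  m0 = rec X. c.b.(b.b.0 + c.0) + c.X has moves --c--▸ m0, --c--▸ m1
  m1 = b.(b.b.0 + c.0) has moves --b--▸ m2
  m2 = b.b.0 + c.0 has moves --b--▸ m3, --c--▸ m4
  m3 = b.0 has moves --b--▸ m4
  m4 = 0 has moves (no moves)
Q's transition system — 5 states:
  n0 = rec X. c.b.b.b.0 + c.X has moves --c--▸ n0, --c--▸ n1
  n1 = b.b.b.0 has moves --b--▸ n2
  n2 = b.b.0 has moves --b--▸ n3
  n3 = b.0 has moves --b--▸ n4
  n4 = 0 has moves (no moves)
Trace ⟨cbc⟩ through P, begin at {m0}:
  step 1 (c): {m0, m1}
  step 2 (b): {m2}
  step 3 (c): {m4}
  ✓ P
Trace ⟨cbc⟩ through Q, begin at {n0}:
  step 1 (c): {n0, n1}
  step 2 (b): {n2}
  step 3 (c): ∅  — Q cannot continue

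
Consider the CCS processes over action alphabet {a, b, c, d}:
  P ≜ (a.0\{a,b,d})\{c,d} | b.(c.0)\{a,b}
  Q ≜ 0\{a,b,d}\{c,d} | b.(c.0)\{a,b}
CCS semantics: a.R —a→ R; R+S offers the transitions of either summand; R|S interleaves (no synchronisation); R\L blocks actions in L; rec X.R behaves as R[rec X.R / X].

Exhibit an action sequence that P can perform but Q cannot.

LTS(P): 6 reachable states
  m0 = (a.0\{a,b,d})\{c,d} | b.(c.0)\{a,b} | --a--▸ m1, --b--▸ m2
  m1 = 0\{a,b,d}\{c,d} | b.(c.0)\{a,b} | --b--▸ m3
  m2 = (a.0\{a,b,d})\{c,d} | (c.0)\{a,b} | --a--▸ m3, --c--▸ m4
  m3 = 0\{a,b,d}\{c,d} | (c.0)\{a,b} | --c--▸ m5
  m4 = (a.0\{a,b,d})\{c,d} | 0\{a,b} | --a--▸ m5
  m5 = 0\{a,b,d}\{c,d} | 0\{a,b} | ∅
LTS(Q): 3 reachable states
  n0 = 0\{a,b,d}\{c,d} | b.(c.0)\{a,b} | --b--▸ n1
  n1 = 0\{a,b,d}\{c,d} | (c.0)\{a,b} | --c--▸ n2
  n2 = 0\{a,b,d}\{c,d} | 0\{a,b} | ∅
Run σ = ⟨a⟩ on P: start {m0}
  step 1 (a): {m1}
  ✓ P
Run σ = ⟨a⟩ on Q: start {n0}
  step 1 (a): no successor for Q

a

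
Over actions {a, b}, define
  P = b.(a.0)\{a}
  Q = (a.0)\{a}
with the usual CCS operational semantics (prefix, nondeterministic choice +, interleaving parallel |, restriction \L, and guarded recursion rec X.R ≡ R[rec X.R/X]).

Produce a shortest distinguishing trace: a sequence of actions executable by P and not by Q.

b

LTS(P): 2 reachable states
  m0 = b.(a.0)\{a} ⊢ -b-> m1
  m1 = (a.0)\{a} ⊢ stopped
LTS(Q): 1 reachable states
  n0 = (a.0)\{a} ⊢ stopped
Trace ⟨b⟩ through P, begin at {m0}:
  [1] b ⇒ {m1}
  ✓ P
Trace ⟨b⟩ through Q, begin at {n0}:
  [1] b ⇒ no successor for Q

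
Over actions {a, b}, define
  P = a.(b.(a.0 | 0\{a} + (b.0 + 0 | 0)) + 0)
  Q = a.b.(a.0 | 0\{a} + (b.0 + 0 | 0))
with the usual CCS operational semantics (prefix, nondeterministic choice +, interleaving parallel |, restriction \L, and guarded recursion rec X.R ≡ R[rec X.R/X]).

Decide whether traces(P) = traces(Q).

YES

LTS(P): 5 reachable states
  m0 = a.(b.(a.0 | 0\{a} + (b.0 + 0 | 0)) + 0) ⊢ ··a··> m1
  m1 = b.(a.0 | 0\{a} + (b.0 + 0 | 0)) + 0 ⊢ ··b··> m2
  m2 = a.0 | 0\{a} + (b.0 + 0 | 0) ⊢ ··a··> m3, ··b··> m4
  m3 = 0 | 0\{a} ⊢ stopped
  m4 = 0 ⊢ stopped
LTS(Q): 5 reachable states
  n0 = a.b.(a.0 | 0\{a} + (b.0 + 0 | 0)) ⊢ ··a··> n1
  n1 = b.(a.0 | 0\{a} + (b.0 + 0 | 0)) ⊢ ··b··> n2
  n2 = a.0 | 0\{a} + (b.0 + 0 | 0) ⊢ ··a··> n3, ··b··> n4
  n3 = 0 | 0\{a} ⊢ stopped
  n4 = 0 ⊢ stopped
Bisimilarity quotient blocks:
  B0 = {m0, n0}
  B1 = {m1, n1}
  B2 = {m2, n2}
  B3 = {m3, m4, n3, n4}
m0 ∈ B0, n0 ∈ B0 → same block
Bisimilar ⇒ trace-equivalent.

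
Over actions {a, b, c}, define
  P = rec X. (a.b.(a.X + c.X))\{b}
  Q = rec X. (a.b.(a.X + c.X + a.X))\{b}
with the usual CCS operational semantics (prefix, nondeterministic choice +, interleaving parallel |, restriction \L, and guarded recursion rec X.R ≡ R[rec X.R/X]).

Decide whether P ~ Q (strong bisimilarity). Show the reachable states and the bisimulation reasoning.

P's transition system — 2 states:
  m0 = rec X. (a.b.(a.X + c.X))\{b} | ··a··> m1
  m1 = (b.(a.(rec X. (a.b.(a.X + c.X))\{b}) + c.(rec X. (a.b.(a.X + c.X))\{b})))\{b} | stopped
Q's transition system — 2 states:
  n0 = rec X. (a.b.(a.X + c.X + a.X))\{b} | ··a··> n1
  n1 = (b.(a.(rec X. (a.b.(a.X + c.X + a.X))\{b}) + c.(rec X. (a.b.(a.X + c.X + a.X))\{b}) + a.(rec X. (a.b.(a.X + c.X + a.X))\{b})))\{b} | stopped
Bisimilarity quotient blocks:
  B0 = {m0, n0}
  B1 = {m1, n1}
m0 ∈ B0, n0 ∈ B0 → same block

bisimilar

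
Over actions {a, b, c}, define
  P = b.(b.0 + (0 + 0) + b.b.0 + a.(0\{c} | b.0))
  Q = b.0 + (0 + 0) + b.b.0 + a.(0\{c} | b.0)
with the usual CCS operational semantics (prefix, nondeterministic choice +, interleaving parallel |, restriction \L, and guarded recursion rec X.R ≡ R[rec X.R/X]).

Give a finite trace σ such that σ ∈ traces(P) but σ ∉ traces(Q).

ba

LTS(P): 6 reachable states
  u0 = b.(b.0 + (0 + 0) + b.b.0 + a.(0\{c} | b.0)) :: -b-> u1
  u1 = b.0 + (0 + 0) + b.b.0 + a.(0\{c} | b.0) :: -a-> u2, -b-> u3, -b-> u4
  u2 = 0\{c} | b.0 :: -b-> u5
  u3 = 0 :: ·
  u4 = b.0 :: -b-> u3
  u5 = 0\{c} | 0 :: ·
LTS(Q): 5 reachable states
  v0 = b.0 + (0 + 0) + b.b.0 + a.(0\{c} | b.0) :: -a-> v1, -b-> v2, -b-> v3
  v1 = 0\{c} | b.0 :: -b-> v4
  v2 = 0 :: ·
  v3 = b.0 :: -b-> v2
  v4 = 0\{c} | 0 :: ·
Executing ba from P (initial set {u0}):
  step 1 (b): {u1}
  step 2 (a): {u2}
  — P admits the full trace.
Executing ba from Q (initial set {v0}):
  step 1 (b): {v2, v3}
  step 2 (a): ∅  — Q cannot continue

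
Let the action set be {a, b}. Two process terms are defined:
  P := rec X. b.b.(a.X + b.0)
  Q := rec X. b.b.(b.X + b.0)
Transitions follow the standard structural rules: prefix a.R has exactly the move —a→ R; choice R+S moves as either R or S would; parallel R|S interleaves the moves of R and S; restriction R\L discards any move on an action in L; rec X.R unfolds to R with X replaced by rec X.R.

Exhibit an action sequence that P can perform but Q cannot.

P's transition system — 4 states:
  u0 = rec X. b.b.(a.X + b.0) → —b→ u1
  u1 = b.(a.(rec X. b.b.(a.X + b.0)) + b.0) → —b→ u2
  u2 = a.(rec X. b.b.(a.X + b.0)) + b.0 → —a→ u0, —b→ u3
  u3 = 0 → (no moves)
Q's transition system — 4 states:
  v0 = rec X. b.b.(b.X + b.0) → —b→ v1
  v1 = b.(b.(rec X. b.b.(b.X + b.0)) + b.0) → —b→ v2
  v2 = b.(rec X. b.b.(b.X + b.0)) + b.0 → —b→ v0, —b→ v3
  v3 = 0 → (no moves)
Trace ⟨bba⟩ through P, begin at {u0}:
  after b @ step 1: {u1}
  after b @ step 2: {u2}
  after a @ step 3: {u0}
  ✓ P
Trace ⟨bba⟩ through Q, begin at {v0}:
  after b @ step 1: {v1}
  after b @ step 2: {v2}
  after a @ step 3: ∅  — Q cannot continue

bba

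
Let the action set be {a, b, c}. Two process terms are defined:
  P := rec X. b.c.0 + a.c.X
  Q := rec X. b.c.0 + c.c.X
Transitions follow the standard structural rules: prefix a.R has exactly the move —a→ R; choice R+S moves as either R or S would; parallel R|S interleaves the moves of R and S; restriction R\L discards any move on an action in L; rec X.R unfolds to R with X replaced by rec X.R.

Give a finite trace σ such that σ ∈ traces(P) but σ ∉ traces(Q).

LTS(P): 4 reachable states
  m0 = rec X. b.c.0 + a.c.X | ··a··> m1, ··b··> m2
  m1 = c.(rec X. b.c.0 + a.c.X) | ··c··> m0
  m2 = c.0 | ··c··> m3
  m3 = 0 | ∅
LTS(Q): 4 reachable states
  n0 = rec X. b.c.0 + c.c.X | ··b··> n1, ··c··> n2
  n1 = c.0 | ··c··> n3
  n2 = c.(rec X. b.c.0 + c.c.X) | ··c··> n0
  n3 = 0 | ∅
Trace ⟨a⟩ through P, begin at {m0}:
  after a @ step 1: {m1}
  — P admits the full trace.
Trace ⟨a⟩ through Q, begin at {n0}:
  after a @ step 1: ∅ (Q stuck)

a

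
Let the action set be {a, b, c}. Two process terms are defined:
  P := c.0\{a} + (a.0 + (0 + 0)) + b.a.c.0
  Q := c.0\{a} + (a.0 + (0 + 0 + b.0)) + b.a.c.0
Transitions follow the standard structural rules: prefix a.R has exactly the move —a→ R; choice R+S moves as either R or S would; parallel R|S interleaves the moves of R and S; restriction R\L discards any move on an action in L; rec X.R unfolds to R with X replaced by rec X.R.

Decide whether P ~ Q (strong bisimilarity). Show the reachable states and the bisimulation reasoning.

P's transition system — 5 states:
  m0 = c.0\{a} + (a.0 + (0 + 0)) + b.a.c.0 :: -a-> m1, -b-> m2, -c-> m3
  m1 = 0 :: ·
  m2 = a.c.0 :: -a-> m4
  m3 = 0\{a} :: ·
  m4 = c.0 :: -c-> m1
Q's transition system — 5 states:
  n0 = c.0\{a} + (a.0 + (0 + 0 + b.0)) + b.a.c.0 :: -a-> n1, -b-> n1, -b-> n2, -c-> n3
  n1 = 0 :: ·
  n2 = a.c.0 :: -a-> n4
  n3 = 0\{a} :: ·
  n4 = c.0 :: -c-> n1
Partition-refinement fixed point:
  B0 = {m0}
  B1 = {m1, m3, n1, n3}
  B2 = {m2, n2}
  B3 = {m4, n4}
  B4 = {n0}
m0 ∈ B0, n0 ∈ B4 → different blocks

not bisimilar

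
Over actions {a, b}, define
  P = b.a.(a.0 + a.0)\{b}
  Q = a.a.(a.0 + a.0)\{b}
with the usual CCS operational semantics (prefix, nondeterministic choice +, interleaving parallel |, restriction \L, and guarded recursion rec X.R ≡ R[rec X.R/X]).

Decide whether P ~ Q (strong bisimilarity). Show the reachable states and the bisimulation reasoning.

Reachable graph of P (4 states):
  m0 = b.a.(a.0 + a.0)\{b} | -b-> m1
  m1 = a.(a.0 + a.0)\{b} | -a-> m2
  m2 = (a.0 + a.0)\{b} | -a-> m3
  m3 = 0\{b} | deadlocked
Reachable graph of Q (4 states):
  n0 = a.a.(a.0 + a.0)\{b} | -a-> n1
  n1 = a.(a.0 + a.0)\{b} | -a-> n2
  n2 = (a.0 + a.0)\{b} | -a-> n3
  n3 = 0\{b} | deadlocked
Partition-refinement fixed point:
  B0 = {m0}
  B1 = {m1, n1}
  B2 = {m2, n2}
  B3 = {m3, n3}
  B4 = {n0}
m0 ∈ B0, n0 ∈ B4 → different blocks

NO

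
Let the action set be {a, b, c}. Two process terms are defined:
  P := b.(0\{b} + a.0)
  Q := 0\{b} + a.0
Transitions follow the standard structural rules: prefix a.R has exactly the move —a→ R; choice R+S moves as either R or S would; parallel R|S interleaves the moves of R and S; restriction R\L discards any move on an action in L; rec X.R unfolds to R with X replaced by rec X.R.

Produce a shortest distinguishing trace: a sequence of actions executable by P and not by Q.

b

P's transition system — 3 states:
  p0 = b.(0\{b} + a.0) :: --b--▸ p1
  p1 = 0\{b} + a.0 :: --a--▸ p2
  p2 = 0 :: ·
Q's transition system — 2 states:
  q0 = 0\{b} + a.0 :: --a--▸ q1
  q1 = 0 :: ·
Trace ⟨b⟩ through P, begin at {p0}:
  [1] b ⇒ {p1}
  ✓ P
Trace ⟨b⟩ through Q, begin at {q0}:
  [1] b ⇒ no successor for Q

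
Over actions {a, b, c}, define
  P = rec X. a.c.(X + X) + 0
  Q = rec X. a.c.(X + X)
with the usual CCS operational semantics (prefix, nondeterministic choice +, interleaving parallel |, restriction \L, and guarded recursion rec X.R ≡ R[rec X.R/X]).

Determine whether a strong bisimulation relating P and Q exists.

YES

Reachable graph of P (3 states):
  p0 = rec X. a.c.(X + X) + 0 ⊢ —a→ p1
  p1 = c.((rec X. a.c.(X + X) + 0) + (rec X. a.c.(X + X) + 0)) ⊢ —c→ p2
  p2 = (rec X. a.c.(X + X) + 0) + (rec X. a.c.(X + X) + 0) ⊢ —a→ p1
Reachable graph of Q (3 states):
  q0 = rec X. a.c.(X + X) ⊢ —a→ q1
  q1 = c.((rec X. a.c.(X + X)) + (rec X. a.c.(X + X))) ⊢ —c→ q2
  q2 = (rec X. a.c.(X + X)) + (rec X. a.c.(X + X)) ⊢ —a→ q1
Partition-refinement fixed point:
  B0 = {p0, p2, q0, q2}
  B1 = {p1, q1}
p0 ∈ B0, q0 ∈ B0 → same block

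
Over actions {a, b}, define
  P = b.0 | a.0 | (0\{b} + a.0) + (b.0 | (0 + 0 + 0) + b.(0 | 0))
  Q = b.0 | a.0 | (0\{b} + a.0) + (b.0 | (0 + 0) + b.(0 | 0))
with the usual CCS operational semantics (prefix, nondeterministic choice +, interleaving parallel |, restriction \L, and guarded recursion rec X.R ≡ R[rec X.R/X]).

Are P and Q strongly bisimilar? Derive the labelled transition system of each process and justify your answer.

P ~ Q

LTS(P): 10 reachable states
  m0 = b.0 | a.0 | (0\{b} + a.0) + (b.0 | (0 + 0 + 0) + b.(0 | 0)) | =a=> m1, =a=> m2, =b=> m3, =b=> m4, =b=> m5
  m1 = b.0 | 0 | (0\{b} + a.0) | =a=> m6, =b=> m7
  m2 = b.0 | a.0 | 0 | =a=> m6, =b=> m8
  m3 = 0 | (0 + 0 + 0) | ∅
  m4 = 0 | 0 | ∅
  m5 = 0 | a.0 | (0\{b} + a.0) | =a=> m7, =a=> m8
  m6 = b.0 | 0 | 0 | =b=> m9
  m7 = 0 | 0 | (0\{b} + a.0) | =a=> m9
  m8 = 0 | a.0 | 0 | =a=> m9
  m9 = 0 | 0 | 0 | ∅
LTS(Q): 10 reachable states
  n0 = b.0 | a.0 | (0\{b} + a.0) + (b.0 | (0 + 0) + b.(0 | 0)) | =a=> n1, =a=> n2, =b=> n3, =b=> n4, =b=> n5
  n1 = b.0 | 0 | (0\{b} + a.0) | =a=> n6, =b=> n7
  n2 = b.0 | a.0 | 0 | =a=> n6, =b=> n8
  n3 = 0 | (0 + 0) | ∅
  n4 = 0 | 0 | ∅
  n5 = 0 | a.0 | (0\{b} + a.0) | =a=> n7, =a=> n8
  n6 = b.0 | 0 | 0 | =b=> n9
  n7 = 0 | 0 | (0\{b} + a.0) | =a=> n9
  n8 = 0 | a.0 | 0 | =a=> n9
  n9 = 0 | 0 | 0 | ∅
Bisimilarity quotient blocks:
  B0 = {m0, n0}
  B1 = {m1, m2, n1, n2}
  B2 = {m7, m8, n7, n8}
  B3 = {m3, m4, m9, n3, n4, n9}
  B4 = {m6, n6}
  B5 = {m5, n5}
m0 ∈ B0, n0 ∈ B0 → same block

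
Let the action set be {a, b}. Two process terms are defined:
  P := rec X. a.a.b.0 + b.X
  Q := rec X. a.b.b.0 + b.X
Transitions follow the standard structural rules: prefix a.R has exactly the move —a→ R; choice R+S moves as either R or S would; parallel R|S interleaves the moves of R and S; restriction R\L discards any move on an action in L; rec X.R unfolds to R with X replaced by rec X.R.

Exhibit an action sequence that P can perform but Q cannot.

LTS(P): 4 reachable states
  m0 = rec X. a.a.b.0 + b.X → =a=> m1, =b=> m0
  m1 = a.b.0 → =a=> m2
  m2 = b.0 → =b=> m3
  m3 = 0 → (no moves)
LTS(Q): 4 reachable states
  n0 = rec X. a.b.b.0 + b.X → =a=> n1, =b=> n0
  n1 = b.b.0 → =b=> n2
  n2 = b.0 → =b=> n3
  n3 = 0 → (no moves)
Executing aa from P (initial set {m0}):
  after a @ step 1: {m1}
  after a @ step 2: {m2}
  — P admits the full trace.
Executing aa from Q (initial set {n0}):
  after a @ step 1: {n1}
  after a @ step 2: ∅  — Q cannot continue

aa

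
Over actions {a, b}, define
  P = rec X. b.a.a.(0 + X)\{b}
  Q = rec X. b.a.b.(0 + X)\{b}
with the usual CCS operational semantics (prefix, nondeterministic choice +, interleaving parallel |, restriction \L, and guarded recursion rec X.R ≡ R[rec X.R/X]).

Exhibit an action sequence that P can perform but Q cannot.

baa

Reachable graph of P (4 states):
  s0 = rec X. b.a.a.(0 + X)\{b} has moves ··b··> s1
  s1 = a.a.(0 + (rec X. b.a.a.(0 + X)\{b}))\{b} has moves ··a··> s2
  s2 = a.(0 + (rec X. b.a.a.(0 + X)\{b}))\{b} has moves ··a··> s3
  s3 = (0 + (rec X. b.a.a.(0 + X)\{b}))\{b} has moves ∅
Reachable graph of Q (4 states):
  t0 = rec X. b.a.b.(0 + X)\{b} has moves ··b··> t1
  t1 = a.b.(0 + (rec X. b.a.b.(0 + X)\{b}))\{b} has moves ··a··> t2
  t2 = b.(0 + (rec X. b.a.b.(0 + X)\{b}))\{b} has moves ··b··> t3
  t3 = (0 + (rec X. b.a.b.(0 + X)\{b}))\{b} has moves ∅
Trace ⟨baa⟩ through P, begin at {s0}:
  [1] b ⇒ {s1}
  [2] a ⇒ {s2}
  [3] a ⇒ {s3}
  P completes σ.
Trace ⟨baa⟩ through Q, begin at {t0}:
  [1] b ⇒ {t1}
  [2] a ⇒ {t2}
  [3] a ⇒ ∅  — Q cannot continue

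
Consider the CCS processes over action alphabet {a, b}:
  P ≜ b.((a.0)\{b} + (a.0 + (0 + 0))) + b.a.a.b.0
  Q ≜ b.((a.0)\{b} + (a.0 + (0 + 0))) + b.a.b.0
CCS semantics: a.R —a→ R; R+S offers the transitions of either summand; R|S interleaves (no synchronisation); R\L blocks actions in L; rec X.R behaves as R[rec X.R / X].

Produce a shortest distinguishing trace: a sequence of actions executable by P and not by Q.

baa

P's transition system — 7 states:
  u0 = b.((a.0)\{b} + (a.0 + (0 + 0))) + b.a.a.b.0 :: =b=> u1, =b=> u2
  u1 = (a.0)\{b} + (a.0 + (0 + 0)) :: =a=> u3, =a=> u4
  u2 = a.a.b.0 :: =a=> u5
  u3 = 0 :: deadlocked
  u4 = 0\{b} :: deadlocked
  u5 = a.b.0 :: =a=> u6
  u6 = b.0 :: =b=> u3
Q's transition system — 6 states:
  v0 = b.((a.0)\{b} + (a.0 + (0 + 0))) + b.a.b.0 :: =b=> v1, =b=> v2
  v1 = (a.0)\{b} + (a.0 + (0 + 0)) :: =a=> v3, =a=> v4
  v2 = a.b.0 :: =a=> v5
  v3 = 0 :: deadlocked
  v4 = 0\{b} :: deadlocked
  v5 = b.0 :: =b=> v3
Executing baa from P (initial set {u0}):
  after b @ step 1: {u1, u2}
  after a @ step 2: {u3, u4, u5}
  after a @ step 3: {u6}
  ✓ P
Executing baa from Q (initial set {v0}):
  after b @ step 1: {v1, v2}
  after a @ step 2: {v3, v4, v5}
  after a @ step 3: ∅ (Q stuck)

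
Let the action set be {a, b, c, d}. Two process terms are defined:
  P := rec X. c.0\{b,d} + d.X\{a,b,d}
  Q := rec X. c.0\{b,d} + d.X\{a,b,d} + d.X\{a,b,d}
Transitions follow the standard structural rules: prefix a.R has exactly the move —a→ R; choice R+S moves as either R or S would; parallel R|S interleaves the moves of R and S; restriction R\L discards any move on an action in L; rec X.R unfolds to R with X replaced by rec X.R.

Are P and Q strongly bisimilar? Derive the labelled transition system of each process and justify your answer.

P's transition system — 4 states:
  m0 = rec X. c.0\{b,d} + d.X\{a,b,d} | —c→ m1, —d→ m2
  m1 = 0\{b,d} | stopped
  m2 = (rec X. c.0\{b,d} + d.X\{a,b,d})\{a,b,d} | —c→ m3
  m3 = 0\{b,d}\{a,b,d} | stopped
Q's transition system — 4 states:
  n0 = rec X. c.0\{b,d} + d.X\{a,b,d} + d.X\{a,b,d} | —c→ n1, —d→ n2
  n1 = 0\{b,d} | stopped
  n2 = (rec X. c.0\{b,d} + d.X\{a,b,d} + d.X\{a,b,d})\{a,b,d} | —c→ n3
  n3 = 0\{b,d}\{a,b,d} | stopped
Partition-refinement fixed point:
  B0 = {m0, n0}
  B1 = {m1, m3, n1, n3}
  B2 = {m2, n2}
m0 ∈ B0, n0 ∈ B0 → same block

bisimilar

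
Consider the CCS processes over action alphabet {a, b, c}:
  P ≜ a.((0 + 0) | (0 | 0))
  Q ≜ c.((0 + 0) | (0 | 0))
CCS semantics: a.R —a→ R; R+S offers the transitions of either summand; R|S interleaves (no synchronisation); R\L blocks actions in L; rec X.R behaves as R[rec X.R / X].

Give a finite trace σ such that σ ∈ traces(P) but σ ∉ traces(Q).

Reachable graph of P (2 states):
  p0 = a.((0 + 0) | (0 | 0)) | -a-> p1
  p1 = (0 + 0) | (0 | 0) | deadlocked
Reachable graph of Q (2 states):
  q0 = c.((0 + 0) | (0 | 0)) | -c-> q1
  q1 = (0 + 0) | (0 | 0) | deadlocked
Trace ⟨a⟩ through P, begin at {p0}:
  after a @ step 1: {p1}
  ✓ P
Trace ⟨a⟩ through Q, begin at {q0}:
  after a @ step 1: no successor for Q

a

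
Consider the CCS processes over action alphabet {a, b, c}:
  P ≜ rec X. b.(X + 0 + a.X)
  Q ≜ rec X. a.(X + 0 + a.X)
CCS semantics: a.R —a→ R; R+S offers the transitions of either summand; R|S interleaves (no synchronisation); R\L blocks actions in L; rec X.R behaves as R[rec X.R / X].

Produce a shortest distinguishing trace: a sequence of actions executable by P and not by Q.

b

Reachable graph of P (2 states):
  s0 = rec X. b.(X + 0 + a.X) :: —b→ s1
  s1 = (rec X. b.(X + 0 + a.X)) + 0 + a.(rec X. b.(X + 0 + a.X)) :: —a→ s0, —b→ s1
Reachable graph of Q (2 states):
  t0 = rec X. a.(X + 0 + a.X) :: —a→ t1
  t1 = (rec X. a.(X + 0 + a.X)) + 0 + a.(rec X. a.(X + 0 + a.X)) :: —a→ t0, —a→ t1
Executing b from P (initial set {s0}):
  after b @ step 1: {s1}
  — P admits the full trace.
Executing b from Q (initial set {t0}):
  after b @ step 1: no successor for Q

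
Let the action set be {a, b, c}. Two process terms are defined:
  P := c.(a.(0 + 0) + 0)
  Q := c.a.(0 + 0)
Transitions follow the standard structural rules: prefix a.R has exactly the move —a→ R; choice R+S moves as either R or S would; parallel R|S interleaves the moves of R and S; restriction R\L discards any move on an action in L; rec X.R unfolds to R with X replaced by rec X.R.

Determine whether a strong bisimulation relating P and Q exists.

LTS(P): 3 reachable states
  m0 = c.(a.(0 + 0) + 0) ⊢ =c=> m1
  m1 = a.(0 + 0) + 0 ⊢ =a=> m2
  m2 = 0 + 0 ⊢ ∅
LTS(Q): 3 reachable states
  n0 = c.a.(0 + 0) ⊢ =c=> n1
  n1 = a.(0 + 0) ⊢ =a=> n2
  n2 = 0 + 0 ⊢ ∅
Partition-refinement fixed point:
  B0 = {m0, n0}
  B1 = {m1, n1}
  B2 = {m2, n2}
m0 ∈ B0, n0 ∈ B0 → same block

P ~ Q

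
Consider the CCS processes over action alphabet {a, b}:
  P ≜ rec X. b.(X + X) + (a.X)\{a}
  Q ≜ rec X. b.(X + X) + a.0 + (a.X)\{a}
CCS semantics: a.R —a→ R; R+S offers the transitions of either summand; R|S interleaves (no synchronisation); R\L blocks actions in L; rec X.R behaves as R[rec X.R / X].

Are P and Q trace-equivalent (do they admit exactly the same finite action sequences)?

NO — witness ⟨a⟩

LTS(P): 2 reachable states
  p0 = rec X. b.(X + X) + (a.X)\{a} → --b--▸ p1
  p1 = (rec X. b.(X + X) + (a.X)\{a}) + (rec X. b.(X + X) + (a.X)\{a}) → --b--▸ p1
LTS(Q): 3 reachable states
  q0 = rec X. b.(X + X) + a.0 + (a.X)\{a} → --a--▸ q1, --b--▸ q2
  q1 = 0 → ·
  q2 = (rec X. b.(X + X) + a.0 + (a.X)\{a}) + (rec X. b.(X + X) + a.0 + (a.X)\{a}) → --a--▸ q1, --b--▸ q2
Trace ⟨a⟩ through Q, begin at {q0}:
  after a @ step 1: {q1}
  Q completes σ.
Trace ⟨a⟩ through P, begin at {p0}:
  after a @ step 1: no successor for P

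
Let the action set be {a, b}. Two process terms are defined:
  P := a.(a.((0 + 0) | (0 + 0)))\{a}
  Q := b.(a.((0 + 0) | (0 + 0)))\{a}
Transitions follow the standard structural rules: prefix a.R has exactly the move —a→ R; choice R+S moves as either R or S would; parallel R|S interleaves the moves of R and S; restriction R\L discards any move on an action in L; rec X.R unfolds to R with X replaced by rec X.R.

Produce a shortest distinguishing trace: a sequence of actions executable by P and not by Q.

a

LTS(P): 2 reachable states
  s0 = a.(a.((0 + 0) | (0 + 0)))\{a} :: --a--▸ s1
  s1 = (a.((0 + 0) | (0 + 0)))\{a} :: (no moves)
LTS(Q): 2 reachable states
  t0 = b.(a.((0 + 0) | (0 + 0)))\{a} :: --b--▸ t1
  t1 = (a.((0 + 0) | (0 + 0)))\{a} :: (no moves)
Run σ = ⟨a⟩ on P: start {s0}
  after a @ step 1: {s1}
  ✓ P
Run σ = ⟨a⟩ on Q: start {t0}
  after a @ step 1: ∅  — Q cannot continue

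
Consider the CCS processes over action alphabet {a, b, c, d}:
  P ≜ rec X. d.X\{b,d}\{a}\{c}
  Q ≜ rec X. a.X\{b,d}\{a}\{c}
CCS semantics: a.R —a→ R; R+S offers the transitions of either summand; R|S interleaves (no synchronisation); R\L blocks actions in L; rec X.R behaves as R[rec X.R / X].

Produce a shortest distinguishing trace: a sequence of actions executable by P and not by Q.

d

P's transition system — 2 states:
  m0 = rec X. d.X\{b,d}\{a}\{c} ⊢ —d→ m1
  m1 = (rec X. d.X\{b,d}\{a}\{c})\{b,d}\{a}\{c} ⊢ ∅
Q's transition system — 2 states:
  n0 = rec X. a.X\{b,d}\{a}\{c} ⊢ —a→ n1
  n1 = (rec X. a.X\{b,d}\{a}\{c})\{b,d}\{a}\{c} ⊢ ∅
Run σ = ⟨d⟩ on P: start {m0}
  [1] d ⇒ {m1}
  P completes σ.
Run σ = ⟨d⟩ on Q: start {n0}
  [1] d ⇒ ∅ (Q stuck)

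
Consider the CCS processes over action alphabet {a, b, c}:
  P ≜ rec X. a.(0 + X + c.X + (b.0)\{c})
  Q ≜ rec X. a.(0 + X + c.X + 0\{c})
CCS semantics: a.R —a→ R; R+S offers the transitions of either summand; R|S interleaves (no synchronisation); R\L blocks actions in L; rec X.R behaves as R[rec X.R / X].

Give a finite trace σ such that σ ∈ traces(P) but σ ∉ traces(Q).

ab

P's transition system — 3 states:
  u0 = rec X. a.(0 + X + c.X + (b.0)\{c}) ⊢ —a→ u1
  u1 = 0 + (rec X. a.(0 + X + c.X + (b.0)\{c})) + c.(rec X. a.(0 + X + c.X + (b.0)\{c})) + (b.0)\{c} ⊢ —a→ u1, —b→ u2, —c→ u0
  u2 = 0\{c} ⊢ deadlocked
Q's transition system — 2 states:
  v0 = rec X. a.(0 + X + c.X + 0\{c}) ⊢ —a→ v1
  v1 = 0 + (rec X. a.(0 + X + c.X + 0\{c})) + c.(rec X. a.(0 + X + c.X + 0\{c})) + 0\{c} ⊢ —a→ v1, —c→ v0
Executing ab from P (initial set {u0}):
  step 1 (a): {u1}
  step 2 (b): {u2}
  ✓ P
Executing ab from Q (initial set {v0}):
  step 1 (a): {v1}
  step 2 (b): ∅  — Q cannot continue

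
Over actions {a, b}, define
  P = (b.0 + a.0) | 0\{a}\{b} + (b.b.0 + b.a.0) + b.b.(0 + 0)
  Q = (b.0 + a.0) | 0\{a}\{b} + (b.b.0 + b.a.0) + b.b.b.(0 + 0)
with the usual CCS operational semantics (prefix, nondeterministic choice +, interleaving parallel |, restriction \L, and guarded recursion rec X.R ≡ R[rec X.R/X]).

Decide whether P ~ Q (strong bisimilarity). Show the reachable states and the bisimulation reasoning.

P's transition system — 7 states:
  p0 = (b.0 + a.0) | 0\{a}\{b} + (b.b.0 + b.a.0) + b.b.(0 + 0) :: --a--▸ p1, --b--▸ p1, --b--▸ p2, --b--▸ p3, --b--▸ p4
  p1 = 0 | 0\{a}\{b} :: deadlocked
  p2 = a.0 :: --a--▸ p5
  p3 = b.(0 + 0) :: --b--▸ p6
  p4 = b.0 :: --b--▸ p5
  p5 = 0 :: deadlocked
  p6 = 0 + 0 :: deadlocked
Q's transition system — 8 states:
  q0 = (b.0 + a.0) | 0\{a}\{b} + (b.b.0 + b.a.0) + b.b.b.(0 + 0) :: --a--▸ q1, --b--▸ q1, --b--▸ q2, --b--▸ q3, --b--▸ q4
  q1 = 0 | 0\{a}\{b} :: deadlocked
  q2 = a.0 :: --a--▸ q5
  q3 = b.0 :: --b--▸ q5
  q4 = b.b.(0 + 0) :: --b--▸ q6
  q5 = 0 :: deadlocked
  q6 = b.(0 + 0) :: --b--▸ q7
  q7 = 0 + 0 :: deadlocked
Bisimilarity quotient blocks:
  B0 = {p0}
  B1 = {p1, p5, p6, q1, q5, q7}
  B2 = {p3, p4, q3, q6}
  B3 = {p2, q2}
  B4 = {q0}
  B5 = {q4}
p0 ∈ B0, q0 ∈ B4 → different blocks

P ≁ Q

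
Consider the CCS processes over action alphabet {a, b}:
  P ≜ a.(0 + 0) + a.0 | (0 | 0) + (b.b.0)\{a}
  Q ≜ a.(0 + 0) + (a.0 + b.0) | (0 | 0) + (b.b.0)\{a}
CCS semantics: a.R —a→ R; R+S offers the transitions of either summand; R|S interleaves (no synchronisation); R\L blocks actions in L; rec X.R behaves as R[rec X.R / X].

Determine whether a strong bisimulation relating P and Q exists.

Reachable graph of P (5 states):
  m0 = a.(0 + 0) + a.0 | (0 | 0) + (b.b.0)\{a} → ··a··> m1, ··a··> m2, ··b··> m3
  m1 = 0 + 0 → (no moves)
  m2 = 0 | (0 | 0) → (no moves)
  m3 = (b.0)\{a} → ··b··> m4
  m4 = 0\{a} → (no moves)
Reachable graph of Q (5 states):
  n0 = a.(0 + 0) + (a.0 + b.0) | (0 | 0) + (b.b.0)\{a} → ··a··> n1, ··a··> n2, ··b··> n2, ··b··> n3
  n1 = 0 + 0 → (no moves)
  n2 = 0 | (0 | 0) → (no moves)
  n3 = (b.0)\{a} → ··b··> n4
  n4 = 0\{a} → (no moves)
Bisimilarity quotient blocks:
  B0 = {m0}
  B1 = {m1, m2, m4, n1, n2, n4}
  B2 = {m3, n3}
  B3 = {n0}
m0 ∈ B0, n0 ∈ B3 → different blocks

NO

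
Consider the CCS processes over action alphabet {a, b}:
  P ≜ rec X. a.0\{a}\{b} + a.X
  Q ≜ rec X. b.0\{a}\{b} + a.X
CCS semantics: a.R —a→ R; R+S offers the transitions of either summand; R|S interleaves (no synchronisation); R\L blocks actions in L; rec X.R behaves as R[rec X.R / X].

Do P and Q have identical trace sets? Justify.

LTS(P): 2 reachable states
  s0 = rec X. a.0\{a}\{b} + a.X :: ··a··> s0, ··a··> s1
  s1 = 0\{a}\{b} :: deadlocked
LTS(Q): 2 reachable states
  t0 = rec X. b.0\{a}\{b} + a.X :: ··a··> t0, ··b··> t1
  t1 = 0\{a}\{b} :: deadlocked
Run σ = ⟨b⟩ on Q: start {t0}
  after b @ step 1: {t1}
  Q completes σ.
Run σ = ⟨b⟩ on P: start {s0}
  after b @ step 1: ∅ (P stuck)

traces(P) ≠ traces(Q) — witness ⟨b⟩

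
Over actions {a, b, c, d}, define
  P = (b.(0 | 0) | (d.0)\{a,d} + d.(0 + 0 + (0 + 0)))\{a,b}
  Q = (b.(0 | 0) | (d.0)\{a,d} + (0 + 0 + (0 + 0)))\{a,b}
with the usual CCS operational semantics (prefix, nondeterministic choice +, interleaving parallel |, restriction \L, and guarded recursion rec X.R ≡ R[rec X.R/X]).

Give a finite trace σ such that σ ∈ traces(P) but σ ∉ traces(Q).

LTS(P): 2 reachable states
  m0 = (b.(0 | 0) | (d.0)\{a,d} + d.(0 + 0 + (0 + 0)))\{a,b} → —d→ m1
  m1 = (0 + 0 + (0 + 0))\{a,b} → (no moves)
LTS(Q): 1 reachable states
  n0 = (b.(0 | 0) | (d.0)\{a,d} + (0 + 0 + (0 + 0)))\{a,b} → (no moves)
Executing d from P (initial set {m0}):
  after d @ step 1: {m1}
  P completes σ.
Executing d from Q (initial set {n0}):
  after d @ step 1: ∅  — Q cannot continue

d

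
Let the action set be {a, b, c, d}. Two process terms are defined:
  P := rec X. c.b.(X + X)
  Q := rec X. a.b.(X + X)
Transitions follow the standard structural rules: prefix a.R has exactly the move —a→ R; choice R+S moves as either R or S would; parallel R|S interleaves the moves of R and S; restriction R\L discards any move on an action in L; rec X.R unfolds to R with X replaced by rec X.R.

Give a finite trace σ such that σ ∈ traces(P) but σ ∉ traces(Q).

c

P's transition system — 3 states:
  u0 = rec X. c.b.(X + X) → -c-> u1
  u1 = b.((rec X. c.b.(X + X)) + (rec X. c.b.(X + X))) → -b-> u2
  u2 = (rec X. c.b.(X + X)) + (rec X. c.b.(X + X)) → -c-> u1
Q's transition system — 3 states:
  v0 = rec X. a.b.(X + X) → -a-> v1
  v1 = b.((rec X. a.b.(X + X)) + (rec X. a.b.(X + X))) → -b-> v2
  v2 = (rec X. a.b.(X + X)) + (rec X. a.b.(X + X)) → -a-> v1
Executing c from P (initial set {u0}):
  step 1 (c): {u1}
  — P admits the full trace.
Executing c from Q (initial set {v0}):
  step 1 (c): ∅  — Q cannot continue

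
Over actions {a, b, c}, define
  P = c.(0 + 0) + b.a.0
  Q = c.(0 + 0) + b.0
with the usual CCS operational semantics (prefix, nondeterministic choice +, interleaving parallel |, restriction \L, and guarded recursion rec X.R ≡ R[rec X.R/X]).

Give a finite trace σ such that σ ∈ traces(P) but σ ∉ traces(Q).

Reachable graph of P (4 states):
  m0 = c.(0 + 0) + b.a.0 | -b-> m1, -c-> m2
  m1 = a.0 | -a-> m3
  m2 = 0 + 0 | stopped
  m3 = 0 | stopped
Reachable graph of Q (3 states):
  n0 = c.(0 + 0) + b.0 | -b-> n1, -c-> n2
  n1 = 0 | stopped
  n2 = 0 + 0 | stopped
Run σ = ⟨ba⟩ on P: start {m0}
  [1] b ⇒ {m1}
  [2] a ⇒ {m3}
  ✓ P
Run σ = ⟨ba⟩ on Q: start {n0}
  [1] b ⇒ {n1}
  [2] a ⇒ no successor for Q

ba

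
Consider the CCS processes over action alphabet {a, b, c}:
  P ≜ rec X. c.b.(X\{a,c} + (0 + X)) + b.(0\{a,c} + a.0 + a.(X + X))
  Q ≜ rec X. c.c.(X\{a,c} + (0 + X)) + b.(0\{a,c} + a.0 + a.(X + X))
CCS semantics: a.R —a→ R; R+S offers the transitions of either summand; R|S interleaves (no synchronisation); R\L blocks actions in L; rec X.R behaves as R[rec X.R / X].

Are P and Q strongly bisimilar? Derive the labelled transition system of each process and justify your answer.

P ≁ Q

P's transition system — 7 states:
  m0 = rec X. c.b.(X\{a,c} + (0 + X)) + b.(0\{a,c} + a.0 + a.(X + X)) ⊢ =b=> m1, =c=> m2
  m1 = 0\{a,c} + a.0 + a.((rec X. c.b.(X\{a,c} + (0 + X)) + b.(0\{a,c} + a.0 + a.(X + X))) + (rec X. c.b.(X\{a,c} + (0 + X)) + b.(0\{a,c} + a.0 + a.(X + X)))) ⊢ =a=> m3, =a=> m4
  m2 = b.((rec X. c.b.(X\{a,c} + (0 + X)) + b.(0\{a,c} + a.0 + a.(X + X)))\{a,c} + (0 + (rec X. c.b.(X\{a,c} + (0 + X)) + b.(0\{a,c} + a.0 + a.(X + X))))) ⊢ =b=> m5
  m3 = (rec X. c.b.(X\{a,c} + (0 + X)) + b.(0\{a,c} + a.0 + a.(X + X))) + (rec X. c.b.(X\{a,c} + (0 + X)) + b.(0\{a,c} + a.0 + a.(X + X))) ⊢ =b=> m1, =c=> m2
  m4 = 0 ⊢ ∅
  m5 = (rec X. c.b.(X\{a,c} + (0 + X)) + b.(0\{a,c} + a.0 + a.(X + X)))\{a,c} + (0 + (rec X. c.b.(X\{a,c} + (0 + X)) + b.(0\{a,c} + a.0 + a.(X + X)))) ⊢ =b=> m1, =b=> m6, =c=> m2
  m6 = (0\{a,c} + a.0 + a.((rec X. c.b.(X\{a,c} + (0 + X)) + b.(0\{a,c} + a.0 + a.(X + X))) + (rec X. c.b.(X\{a,c} + (0 + X)) + b.(0\{a,c} + a.0 + a.(X + X)))))\{a,c} ⊢ ∅
Q's transition system — 7 states:
  n0 = rec X. c.c.(X\{a,c} + (0 + X)) + b.(0\{a,c} + a.0 + a.(X + X)) ⊢ =b=> n1, =c=> n2
  n1 = 0\{a,c} + a.0 + a.((rec X. c.c.(X\{a,c} + (0 + X)) + b.(0\{a,c} + a.0 + a.(X + X))) + (rec X. c.c.(X\{a,c} + (0 + X)) + b.(0\{a,c} + a.0 + a.(X + X)))) ⊢ =a=> n3, =a=> n4
  n2 = c.((rec X. c.c.(X\{a,c} + (0 + X)) + b.(0\{a,c} + a.0 + a.(X + X)))\{a,c} + (0 + (rec X. c.c.(X\{a,c} + (0 + X)) + b.(0\{a,c} + a.0 + a.(X + X))))) ⊢ =c=> n5
  n3 = (rec X. c.c.(X\{a,c} + (0 + X)) + b.(0\{a,c} + a.0 + a.(X + X))) + (rec X. c.c.(X\{a,c} + (0 + X)) + b.(0\{a,c} + a.0 + a.(X + X))) ⊢ =b=> n1, =c=> n2
  n4 = 0 ⊢ ∅
  n5 = (rec X. c.c.(X\{a,c} + (0 + X)) + b.(0\{a,c} + a.0 + a.(X + X)))\{a,c} + (0 + (rec X. c.c.(X\{a,c} + (0 + X)) + b.(0\{a,c} + a.0 + a.(X + X)))) ⊢ =b=> n1, =b=> n6, =c=> n2
  n6 = (0\{a,c} + a.0 + a.((rec X. c.c.(X\{a,c} + (0 + X)) + b.(0\{a,c} + a.0 + a.(X + X))) + (rec X. c.c.(X\{a,c} + (0 + X)) + b.(0\{a,c} + a.0 + a.(X + X)))))\{a,c} ⊢ ∅
Coarsest stable partition (strong bisimilarity classes):
  B0 = {m0, m3}
  B1 = {m2}
  B2 = {m5}
  B3 = {m1}
  B4 = {m4, m6, n4, n6}
  B5 = {n0, n3}
  B6 = {n1}
  B7 = {n2}
  B8 = {n5}
m0 ∈ B0, n0 ∈ B5 → different blocks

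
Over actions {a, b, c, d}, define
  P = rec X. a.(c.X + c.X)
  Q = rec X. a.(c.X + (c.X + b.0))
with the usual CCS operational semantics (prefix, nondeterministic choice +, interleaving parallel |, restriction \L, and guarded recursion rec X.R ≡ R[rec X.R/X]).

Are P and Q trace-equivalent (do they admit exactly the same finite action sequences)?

P's transition system — 2 states:
  u0 = rec X. a.(c.X + c.X) :: =a=> u1
  u1 = c.(rec X. a.(c.X + c.X)) + c.(rec X. a.(c.X + c.X)) :: =c=> u0
Q's transition system — 3 states:
  v0 = rec X. a.(c.X + (c.X + b.0)) :: =a=> v1
  v1 = c.(rec X. a.(c.X + (c.X + b.0))) + (c.(rec X. a.(c.X + (c.X + b.0))) + b.0) :: =b=> v2, =c=> v0
  v2 = 0 :: (no moves)
Trace ⟨ab⟩ through Q, begin at {v0}:
  step 1 (a): {v1}
  step 2 (b): {v2}
  ✓ Q
Trace ⟨ab⟩ through P, begin at {u0}:
  step 1 (a): {u1}
  step 2 (b): ∅  — P cannot continue

NO — witness ⟨ab⟩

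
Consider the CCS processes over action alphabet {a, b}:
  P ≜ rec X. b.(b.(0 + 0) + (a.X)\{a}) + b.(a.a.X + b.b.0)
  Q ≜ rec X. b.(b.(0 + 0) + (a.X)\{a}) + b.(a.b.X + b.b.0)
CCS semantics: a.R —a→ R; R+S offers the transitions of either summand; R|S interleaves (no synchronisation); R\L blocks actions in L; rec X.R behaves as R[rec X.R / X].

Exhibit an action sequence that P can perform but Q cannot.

P's transition system — 7 states:
  m0 = rec X. b.(b.(0 + 0) + (a.X)\{a}) + b.(a.a.X + b.b.0) | -b-> m1, -b-> m2
  m1 = a.a.(rec X. b.(b.(0 + 0) + (a.X)\{a}) + b.(a.a.X + b.b.0)) + b.b.0 | -a-> m3, -b-> m4
  m2 = b.(0 + 0) + (a.(rec X. b.(b.(0 + 0) + (a.X)\{a}) + b.(a.a.X + b.b.0)))\{a} | -b-> m5
  m3 = a.(rec X. b.(b.(0 + 0) + (a.X)\{a}) + b.(a.a.X + b.b.0)) | -a-> m0
  m4 = b.0 | -b-> m6
  m5 = 0 + 0 | stopped
  m6 = 0 | stopped
Q's transition system — 7 states:
  n0 = rec X. b.(b.(0 + 0) + (a.X)\{a}) + b.(a.b.X + b.b.0) | -b-> n1, -b-> n2
  n1 = a.b.(rec X. b.(b.(0 + 0) + (a.X)\{a}) + b.(a.b.X + b.b.0)) + b.b.0 | -a-> n3, -b-> n4
  n2 = b.(0 + 0) + (a.(rec X. b.(b.(0 + 0) + (a.X)\{a}) + b.(a.b.X + b.b.0)))\{a} | -b-> n5
  n3 = b.(rec X. b.(b.(0 + 0) + (a.X)\{a}) + b.(a.b.X + b.b.0)) | -b-> n0
  n4 = b.0 | -b-> n6
  n5 = 0 + 0 | stopped
  n6 = 0 | stopped
Trace ⟨baa⟩ through P, begin at {m0}:
  [1] b ⇒ {m1, m2}
  [2] a ⇒ {m3}
  [3] a ⇒ {m0}
  ✓ P
Trace ⟨baa⟩ through Q, begin at {n0}:
  [1] b ⇒ {n1, n2}
  [2] a ⇒ {n3}
  [3] a ⇒ ∅ (Q stuck)

baa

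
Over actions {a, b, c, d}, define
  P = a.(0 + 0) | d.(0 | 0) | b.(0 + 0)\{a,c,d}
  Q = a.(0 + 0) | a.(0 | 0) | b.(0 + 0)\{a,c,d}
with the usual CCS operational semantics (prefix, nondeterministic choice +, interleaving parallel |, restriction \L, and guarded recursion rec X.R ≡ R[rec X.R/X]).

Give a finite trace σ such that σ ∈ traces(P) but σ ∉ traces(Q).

LTS(P): 8 reachable states
  m0 = a.(0 + 0) | d.(0 | 0) | b.(0 + 0)\{a,c,d} → ··a··> m1, ··b··> m2, ··d··> m3
  m1 = (0 + 0) | d.(0 | 0) | b.(0 + 0)\{a,c,d} → ··b··> m4, ··d··> m5
  m2 = a.(0 + 0) | d.(0 | 0) | (0 + 0)\{a,c,d} → ··a··> m4, ··d··> m6
  m3 = a.(0 + 0) | (0 | 0) | b.(0 + 0)\{a,c,d} → ··a··> m5, ··b··> m6
  m4 = (0 + 0) | d.(0 | 0) | (0 + 0)\{a,c,d} → ··d··> m7
  m5 = (0 + 0) | (0 | 0) | b.(0 + 0)\{a,c,d} → ··b··> m7
  m6 = a.(0 + 0) | (0 | 0) | (0 + 0)\{a,c,d} → ··a··> m7
  m7 = (0 + 0) | (0 | 0) | (0 + 0)\{a,c,d} → stopped
LTS(Q): 8 reachable states
  n0 = a.(0 + 0) | a.(0 | 0) | b.(0 + 0)\{a,c,d} → ··a··> n1, ··a··> n2, ··b··> n3
  n1 = (0 + 0) | a.(0 | 0) | b.(0 + 0)\{a,c,d} → ··a··> n4, ··b··> n5
  n2 = a.(0 + 0) | (0 | 0) | b.(0 + 0)\{a,c,d} → ··a··> n4, ··b··> n6
  n3 = a.(0 + 0) | a.(0 | 0) | (0 + 0)\{a,c,d} → ··a··> n5, ··a··> n6
  n4 = (0 + 0) | (0 | 0) | b.(0 + 0)\{a,c,d} → ··b··> n7
  n5 = (0 + 0) | a.(0 | 0) | (0 + 0)\{a,c,d} → ··a··> n7
  n6 = a.(0 + 0) | (0 | 0) | (0 + 0)\{a,c,d} → ··a··> n7
  n7 = (0 + 0) | (0 | 0) | (0 + 0)\{a,c,d} → stopped
Run σ = ⟨d⟩ on P: start {m0}
  [1] d ⇒ {m3}
  P completes σ.
Run σ = ⟨d⟩ on Q: start {n0}
  [1] d ⇒ ∅  — Q cannot continue

d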